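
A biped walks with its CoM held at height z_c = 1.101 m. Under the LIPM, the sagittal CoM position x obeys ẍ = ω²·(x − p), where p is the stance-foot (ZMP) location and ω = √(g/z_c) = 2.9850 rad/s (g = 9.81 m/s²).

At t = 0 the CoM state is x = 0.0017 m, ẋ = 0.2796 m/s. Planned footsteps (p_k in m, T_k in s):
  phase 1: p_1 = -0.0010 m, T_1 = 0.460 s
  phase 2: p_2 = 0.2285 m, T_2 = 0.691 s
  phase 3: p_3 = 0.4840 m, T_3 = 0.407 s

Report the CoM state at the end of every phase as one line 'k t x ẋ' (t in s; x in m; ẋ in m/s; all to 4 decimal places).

phase 1: p=-0.0010, T=0.460, ωT=1.373100, cosh=2.100445, sinh=1.847124; start (x,ẋ)=(0.001700, 0.279600) → end (x,ẋ)=(0.177688, 0.602171)
phase 2: p=0.2285, T=0.691, ωT=2.062635, cosh=3.996895, sinh=3.869776; start (x,ẋ)=(0.177688, 0.602171) → end (x,ẋ)=(0.806070, 1.819875)
phase 3: p=0.4840, T=0.407, ωT=1.214895, cosh=1.833341, sinh=1.536600; start (x,ẋ)=(0.806070, 1.819875) → end (x,ẋ)=(2.011288, 4.813706)

1 0.4600 0.1777 0.6022
2 1.1510 0.8061 1.8199
3 1.5580 2.0113 4.8137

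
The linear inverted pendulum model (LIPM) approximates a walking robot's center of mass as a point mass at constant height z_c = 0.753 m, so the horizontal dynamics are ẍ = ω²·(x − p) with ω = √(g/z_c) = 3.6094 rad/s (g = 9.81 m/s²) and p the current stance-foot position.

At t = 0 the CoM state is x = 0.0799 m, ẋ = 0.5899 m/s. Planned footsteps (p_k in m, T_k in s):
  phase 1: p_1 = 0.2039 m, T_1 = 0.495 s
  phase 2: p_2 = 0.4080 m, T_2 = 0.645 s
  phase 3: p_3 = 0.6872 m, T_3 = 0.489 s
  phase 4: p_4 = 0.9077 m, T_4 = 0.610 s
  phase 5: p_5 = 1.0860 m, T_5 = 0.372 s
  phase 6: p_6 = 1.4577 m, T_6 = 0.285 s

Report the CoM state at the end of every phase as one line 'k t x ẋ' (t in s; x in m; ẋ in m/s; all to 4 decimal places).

phase 1: p=0.2039, T=0.495, ωT=1.786653, cosh=3.068480, sinh=2.900960; start (x,ẋ)=(0.079900, 0.589900) → end (x,ẋ)=(0.297525, 0.511726)
phase 2: p=0.4080, T=0.645, ωT=2.328063, cosh=5.177768, sinh=5.080284; start (x,ẋ)=(0.297525, 0.511726) → end (x,ẋ)=(0.556249, 0.623846)
phase 3: p=0.6872, T=0.489, ωT=1.764997, cosh=3.006370, sinh=2.835183; start (x,ẋ)=(0.556249, 0.623846) → end (x,ẋ)=(0.783542, 0.535446)
phase 4: p=0.9077, T=0.610, ωT=2.201734, cosh=4.575644, sinh=4.465033; start (x,ẋ)=(0.783542, 0.535446) → end (x,ẋ)=(1.001976, 0.449074)
phase 5: p=1.0860, T=0.372, ωT=1.342697, cosh=2.045249, sinh=1.784108; start (x,ẋ)=(1.001976, 0.449074) → end (x,ẋ)=(1.136125, 0.377390)
phase 6: p=1.4577, T=0.285, ωT=1.028679, cosh=1.577423, sinh=1.219945; start (x,ẋ)=(1.136125, 0.377390) → end (x,ẋ)=(1.077994, -0.820677)

1 0.4950 0.2975 0.5117
2 1.1400 0.5562 0.6238
3 1.6290 0.7835 0.5354
4 2.2390 1.0020 0.4491
5 2.6110 1.1361 0.3774
6 2.8960 1.0780 -0.8207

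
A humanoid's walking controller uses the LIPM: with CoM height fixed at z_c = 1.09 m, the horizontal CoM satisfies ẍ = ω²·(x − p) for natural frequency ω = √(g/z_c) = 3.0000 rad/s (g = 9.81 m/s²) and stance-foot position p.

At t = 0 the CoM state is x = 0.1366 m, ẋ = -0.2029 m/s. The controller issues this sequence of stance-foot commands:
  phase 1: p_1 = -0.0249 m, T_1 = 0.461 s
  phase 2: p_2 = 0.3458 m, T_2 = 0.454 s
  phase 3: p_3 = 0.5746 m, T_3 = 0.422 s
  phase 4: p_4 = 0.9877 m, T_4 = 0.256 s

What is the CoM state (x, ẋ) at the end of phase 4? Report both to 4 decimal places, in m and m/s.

x = -0.3954, ẋ = -3.4530

phase 1: p=-0.0249, T=0.461, ωT=1.383000, cosh=2.118835, sinh=1.868010; start (x,ẋ)=(0.136600, -0.202900) → end (x,ẋ)=(0.190952, 0.475139)
phase 2: p=0.3458, T=0.454, ωT=1.362000, cosh=2.080071, sinh=1.823923; start (x,ẋ)=(0.190952, 0.475139) → end (x,ẋ)=(0.312578, 0.141031)
phase 3: p=0.5746, T=0.422, ωT=1.266000, cosh=1.914297, sinh=1.632340; start (x,ẋ)=(0.312578, 0.141031) → end (x,ẋ)=(0.149748, -1.013153)
phase 4: p=0.9877, T=0.256, ωT=0.768000, cosh=1.309696, sinh=0.845756; start (x,ẋ)=(0.149748, -1.013153) → end (x,ẋ)=(-0.395388, -3.453029)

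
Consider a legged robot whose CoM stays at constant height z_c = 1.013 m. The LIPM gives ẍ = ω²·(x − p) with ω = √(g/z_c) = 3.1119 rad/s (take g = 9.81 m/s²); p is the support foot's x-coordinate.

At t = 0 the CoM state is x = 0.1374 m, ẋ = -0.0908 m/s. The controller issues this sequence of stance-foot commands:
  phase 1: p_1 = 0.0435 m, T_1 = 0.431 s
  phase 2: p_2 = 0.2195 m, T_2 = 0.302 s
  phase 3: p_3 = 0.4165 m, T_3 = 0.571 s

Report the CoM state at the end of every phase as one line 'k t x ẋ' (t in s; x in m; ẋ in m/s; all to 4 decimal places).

phase 1: p=0.0435, T=0.431, ωT=1.341229, cosh=2.042632, sinh=1.781108; start (x,ẋ)=(0.137400, -0.090800) → end (x,ẋ)=(0.183333, 0.334982)
phase 2: p=0.2195, T=0.302, ωT=0.939794, cosh=1.475081, sinh=1.084373; start (x,ẋ)=(0.183333, 0.334982) → end (x,ẋ)=(0.282879, 0.372083)
phase 3: p=0.4165, T=0.571, ωT=1.776895, cosh=3.040317, sinh=2.871155; start (x,ẋ)=(0.282879, 0.372083) → end (x,ẋ)=(0.353548, -0.062619)

1 0.4310 0.1833 0.3350
2 0.7330 0.2829 0.3721
3 1.3040 0.3535 -0.0626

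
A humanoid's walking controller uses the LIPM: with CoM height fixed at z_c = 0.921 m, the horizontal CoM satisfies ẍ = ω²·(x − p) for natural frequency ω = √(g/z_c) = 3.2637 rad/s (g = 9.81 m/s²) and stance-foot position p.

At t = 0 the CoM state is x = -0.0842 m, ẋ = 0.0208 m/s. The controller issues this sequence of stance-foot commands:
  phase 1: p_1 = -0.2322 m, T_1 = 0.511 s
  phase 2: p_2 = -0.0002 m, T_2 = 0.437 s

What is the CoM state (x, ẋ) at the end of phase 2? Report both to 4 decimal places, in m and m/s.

x = 1.1953, ẋ = 4.0628

phase 1: p=-0.2322, T=0.511, ωT=1.667751, cosh=2.744452, sinh=2.555781; start (x,ẋ)=(-0.084200, 0.020800) → end (x,ẋ)=(0.190267, 1.291597)
phase 2: p=-0.0002, T=0.437, ωT=1.426237, cosh=2.201608, sinh=1.961396; start (x,ẋ)=(0.190267, 1.291597) → end (x,ẋ)=(1.195349, 4.062849)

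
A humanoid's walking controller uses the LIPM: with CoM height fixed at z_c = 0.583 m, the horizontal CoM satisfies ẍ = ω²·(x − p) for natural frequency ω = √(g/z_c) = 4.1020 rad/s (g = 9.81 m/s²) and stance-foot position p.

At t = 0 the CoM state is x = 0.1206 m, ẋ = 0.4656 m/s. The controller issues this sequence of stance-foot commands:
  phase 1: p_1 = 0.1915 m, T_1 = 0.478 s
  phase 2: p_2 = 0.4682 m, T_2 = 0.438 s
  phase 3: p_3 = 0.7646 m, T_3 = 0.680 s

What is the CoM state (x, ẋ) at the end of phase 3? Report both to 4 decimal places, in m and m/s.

x = -0.3820, ẋ = -4.6160

phase 1: p=0.1915, T=0.478, ωT=1.960756, cosh=3.622724, sinh=3.481972; start (x,ẋ)=(0.120600, 0.465600) → end (x,ẋ)=(0.329872, 0.674072)
phase 2: p=0.4682, T=0.438, ωT=1.796676, cosh=3.097711, sinh=2.931861; start (x,ẋ)=(0.329872, 0.674072) → end (x,ẋ)=(0.521487, 0.424482)
phase 3: p=0.7646, T=0.680, ωT=2.789360, cosh=8.166032, sinh=8.104571; start (x,ẋ)=(0.521487, 0.424482) → end (x,ẋ)=(-0.381998, -4.615963)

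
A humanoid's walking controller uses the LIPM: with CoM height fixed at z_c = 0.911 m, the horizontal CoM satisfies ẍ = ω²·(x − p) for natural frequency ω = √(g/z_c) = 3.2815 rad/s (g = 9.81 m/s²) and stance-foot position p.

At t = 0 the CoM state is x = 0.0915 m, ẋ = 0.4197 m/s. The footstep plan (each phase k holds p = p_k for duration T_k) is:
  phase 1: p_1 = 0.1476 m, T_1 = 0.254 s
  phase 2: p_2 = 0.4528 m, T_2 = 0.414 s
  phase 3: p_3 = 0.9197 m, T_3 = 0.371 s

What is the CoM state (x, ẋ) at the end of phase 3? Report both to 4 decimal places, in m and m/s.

phase 1: p=0.1476, T=0.254, ωT=0.833501, cosh=1.367944, sinh=0.933418; start (x,ẋ)=(0.091500, 0.419700) → end (x,ẋ)=(0.190241, 0.402291)
phase 2: p=0.4528, T=0.414, ωT=1.358541, cosh=2.073774, sinh=1.816739; start (x,ẋ)=(0.190241, 0.402291) → end (x,ẋ)=(0.131033, -0.731016)
phase 3: p=0.9197, T=0.371, ωT=1.217437, cosh=1.837252, sinh=1.541264; start (x,ẋ)=(0.131033, -0.731016) → end (x,ẋ)=(-0.872625, -5.331866)

x = -0.8726, ẋ = -5.3319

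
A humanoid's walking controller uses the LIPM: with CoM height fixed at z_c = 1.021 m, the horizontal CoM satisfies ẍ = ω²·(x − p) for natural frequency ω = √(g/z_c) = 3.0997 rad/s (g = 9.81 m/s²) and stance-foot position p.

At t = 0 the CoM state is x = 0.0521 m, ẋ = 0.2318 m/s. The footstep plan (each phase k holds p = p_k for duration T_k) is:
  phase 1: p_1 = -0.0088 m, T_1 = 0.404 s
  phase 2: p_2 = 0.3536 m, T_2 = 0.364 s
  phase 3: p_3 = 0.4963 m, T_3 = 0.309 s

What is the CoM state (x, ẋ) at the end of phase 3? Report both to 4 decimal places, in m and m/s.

x = 0.7123, ẋ = 0.9802

phase 1: p=-0.0088, T=0.404, ωT=1.252279, cosh=1.892079, sinh=1.606227; start (x,ẋ)=(0.052100, 0.231800) → end (x,ẋ)=(0.226544, 0.741794)
phase 2: p=0.3536, T=0.364, ωT=1.128291, cosh=1.706978, sinh=1.383392; start (x,ẋ)=(0.226544, 0.741794) → end (x,ẋ)=(0.467779, 0.721395)
phase 3: p=0.4963, T=0.309, ωT=0.957807, cosh=1.494855, sinh=1.111121; start (x,ẋ)=(0.467779, 0.721395) → end (x,ẋ)=(0.712258, 0.980152)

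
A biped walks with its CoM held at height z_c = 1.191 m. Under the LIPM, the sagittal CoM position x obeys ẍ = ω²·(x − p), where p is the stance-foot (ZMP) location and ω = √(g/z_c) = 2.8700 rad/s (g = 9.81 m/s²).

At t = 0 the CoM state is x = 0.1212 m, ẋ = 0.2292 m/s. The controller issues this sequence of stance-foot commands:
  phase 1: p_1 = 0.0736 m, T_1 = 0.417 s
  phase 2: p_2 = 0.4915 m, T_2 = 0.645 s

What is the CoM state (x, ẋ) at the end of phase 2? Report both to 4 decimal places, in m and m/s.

phase 1: p=0.0736, T=0.417, ωT=1.196790, cosh=1.805820, sinh=1.503657; start (x,ẋ)=(0.121200, 0.229200) → end (x,ẋ)=(0.279640, 0.619311)
phase 2: p=0.4915, T=0.645, ωT=1.851150, cosh=3.262097, sinh=3.105041; start (x,ẋ)=(0.279640, 0.619311) → end (x,ẋ)=(0.470422, 0.132271)

x = 0.4704, ẋ = 0.1323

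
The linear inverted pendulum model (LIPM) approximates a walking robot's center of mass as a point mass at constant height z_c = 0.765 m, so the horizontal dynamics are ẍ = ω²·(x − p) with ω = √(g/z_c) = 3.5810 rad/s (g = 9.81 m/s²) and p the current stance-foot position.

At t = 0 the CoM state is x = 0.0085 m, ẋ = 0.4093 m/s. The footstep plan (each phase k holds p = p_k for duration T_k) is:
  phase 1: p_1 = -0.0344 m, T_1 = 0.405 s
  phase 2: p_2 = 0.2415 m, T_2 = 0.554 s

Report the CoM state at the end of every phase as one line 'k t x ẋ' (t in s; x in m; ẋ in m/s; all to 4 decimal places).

phase 1: p=-0.0344, T=0.405, ωT=1.450305, cosh=2.249457, sinh=2.014958; start (x,ẋ)=(0.008500, 0.409300) → end (x,ẋ)=(0.292407, 1.230250)
phase 2: p=0.2415, T=0.554, ωT=1.983874, cosh=3.704196, sinh=3.566660; start (x,ẋ)=(0.292407, 1.230250) → end (x,ẋ)=(1.655393, 5.207280)

1 0.4050 0.2924 1.2303
2 0.9590 1.6554 5.2073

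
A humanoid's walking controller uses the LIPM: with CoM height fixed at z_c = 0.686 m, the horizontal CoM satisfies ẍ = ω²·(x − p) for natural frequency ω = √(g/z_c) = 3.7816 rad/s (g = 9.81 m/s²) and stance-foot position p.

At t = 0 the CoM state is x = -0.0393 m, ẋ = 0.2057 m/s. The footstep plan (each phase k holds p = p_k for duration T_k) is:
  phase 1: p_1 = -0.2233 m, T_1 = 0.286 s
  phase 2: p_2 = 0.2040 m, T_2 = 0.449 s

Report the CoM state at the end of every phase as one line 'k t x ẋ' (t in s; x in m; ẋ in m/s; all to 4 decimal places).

phase 1: p=-0.2233, T=0.286, ωT=1.081538, cosh=1.644142, sinh=1.305069; start (x,ẋ)=(-0.039300, 0.205700) → end (x,ẋ)=(0.150211, 1.246286)
phase 2: p=0.2040, T=0.449, ωT=1.697938, cosh=2.822867, sinh=2.639807; start (x,ẋ)=(0.150211, 1.246286) → end (x,ẋ)=(0.922151, 2.981143)

1 0.2860 0.1502 1.2463
2 0.7350 0.9222 2.9811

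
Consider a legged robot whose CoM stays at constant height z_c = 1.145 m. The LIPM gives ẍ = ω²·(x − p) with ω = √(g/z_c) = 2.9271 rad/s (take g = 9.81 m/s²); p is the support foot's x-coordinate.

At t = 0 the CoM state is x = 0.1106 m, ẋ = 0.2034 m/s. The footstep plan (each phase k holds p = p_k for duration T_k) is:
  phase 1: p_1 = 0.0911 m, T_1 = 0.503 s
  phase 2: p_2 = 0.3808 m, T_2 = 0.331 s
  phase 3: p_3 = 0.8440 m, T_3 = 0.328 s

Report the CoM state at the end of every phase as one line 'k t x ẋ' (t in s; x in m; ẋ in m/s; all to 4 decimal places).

1 0.5030 0.2793 0.5845
2 0.8340 0.4531 0.5461
3 1.1620 0.4666 -0.4576

phase 1: p=0.0911, T=0.503, ωT=1.472331, cosh=2.294388, sinh=2.064998; start (x,ẋ)=(0.110600, 0.203400) → end (x,ẋ)=(0.279334, 0.584545)
phase 2: p=0.3808, T=0.331, ωT=0.968870, cosh=1.507239, sinh=1.127727; start (x,ẋ)=(0.279334, 0.584545) → end (x,ẋ)=(0.453076, 0.546114)
phase 3: p=0.8440, T=0.328, ωT=0.960089, cosh=1.497394, sinh=1.114535; start (x,ẋ)=(0.453076, 0.546114) → end (x,ẋ)=(0.466573, -0.457586)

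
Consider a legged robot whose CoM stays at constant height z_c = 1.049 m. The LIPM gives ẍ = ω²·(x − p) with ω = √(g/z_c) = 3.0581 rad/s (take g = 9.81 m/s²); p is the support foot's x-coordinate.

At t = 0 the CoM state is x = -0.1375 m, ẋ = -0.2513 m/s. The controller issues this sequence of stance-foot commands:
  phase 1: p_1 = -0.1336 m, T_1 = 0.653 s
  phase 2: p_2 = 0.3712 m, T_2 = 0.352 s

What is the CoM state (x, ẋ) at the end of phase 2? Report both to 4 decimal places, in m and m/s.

x = -1.3839, ẋ = -4.8522

phase 1: p=-0.1336, T=0.653, ωT=1.996939, cosh=3.751113, sinh=3.615362; start (x,ẋ)=(-0.137500, -0.251300) → end (x,ẋ)=(-0.445322, -0.985774)
phase 2: p=0.3712, T=0.352, ωT=1.076451, cosh=1.637525, sinh=1.296723; start (x,ẋ)=(-0.445322, -0.985774) → end (x,ẋ)=(-1.383873, -4.852155)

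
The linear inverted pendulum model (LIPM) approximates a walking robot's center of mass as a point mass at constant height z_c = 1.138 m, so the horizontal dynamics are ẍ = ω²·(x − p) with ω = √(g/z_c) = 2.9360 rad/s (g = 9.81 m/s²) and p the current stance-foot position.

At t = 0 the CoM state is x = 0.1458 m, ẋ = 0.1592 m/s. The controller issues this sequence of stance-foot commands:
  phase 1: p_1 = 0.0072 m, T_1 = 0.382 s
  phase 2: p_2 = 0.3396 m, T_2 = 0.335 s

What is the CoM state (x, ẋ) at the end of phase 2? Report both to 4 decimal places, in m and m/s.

x = 0.6295, ẋ = 1.1860

phase 1: p=0.0072, T=0.382, ωT=1.121552, cosh=1.697694, sinh=1.371920; start (x,ẋ)=(0.145800, 0.159200) → end (x,ẋ)=(0.316891, 0.828548)
phase 2: p=0.3396, T=0.335, ωT=0.983560, cosh=1.523968, sinh=1.149991; start (x,ẋ)=(0.316891, 0.828548) → end (x,ẋ)=(0.629522, 1.186005)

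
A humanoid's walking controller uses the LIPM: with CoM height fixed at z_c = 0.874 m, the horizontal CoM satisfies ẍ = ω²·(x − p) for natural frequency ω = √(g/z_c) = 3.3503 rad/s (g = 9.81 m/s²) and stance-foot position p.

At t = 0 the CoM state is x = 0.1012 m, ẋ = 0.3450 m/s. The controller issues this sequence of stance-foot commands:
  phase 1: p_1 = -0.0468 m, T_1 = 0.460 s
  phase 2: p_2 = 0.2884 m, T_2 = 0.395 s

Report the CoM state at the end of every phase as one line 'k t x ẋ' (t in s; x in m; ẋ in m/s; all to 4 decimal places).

phase 1: p=-0.0468, T=0.460, ωT=1.541138, cosh=2.442019, sinh=2.227882; start (x,ẋ)=(0.101200, 0.345000) → end (x,ẋ)=(0.544037, 1.947180)
phase 2: p=0.2884, T=0.395, ωT=1.323368, cosh=2.011145, sinh=1.744908; start (x,ẋ)=(0.544037, 1.947180) → end (x,ẋ)=(1.816656, 5.410504)

1 0.4600 0.5440 1.9472
2 0.8550 1.8167 5.4105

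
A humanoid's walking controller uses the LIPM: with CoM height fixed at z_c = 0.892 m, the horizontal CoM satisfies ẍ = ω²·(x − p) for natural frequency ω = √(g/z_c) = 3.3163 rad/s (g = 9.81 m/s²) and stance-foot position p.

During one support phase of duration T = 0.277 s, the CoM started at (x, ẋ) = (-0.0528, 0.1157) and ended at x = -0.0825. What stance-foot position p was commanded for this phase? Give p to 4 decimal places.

p = 0.0941

ωT = 3.3163·0.277 = 0.918615; cosh(ωT) = 1.452445, sinh(ωT) = 1.053373
x(T) = p + (x₀−p)·cosh(ωT) + (ẋ₀/ω)·sinh(ωT) ⇒ p·(1 − cosh) = x(T) − x₀·cosh − (ẋ₀/ω)·sinh
numerator   = -0.0825 − (-0.0528)·1.452445 − (0.1157/3.3163)·1.053373 = -0.042561
denominator = 1 − 1.452445 = -0.452445
p = -0.042561 / -0.452445 = 0.0941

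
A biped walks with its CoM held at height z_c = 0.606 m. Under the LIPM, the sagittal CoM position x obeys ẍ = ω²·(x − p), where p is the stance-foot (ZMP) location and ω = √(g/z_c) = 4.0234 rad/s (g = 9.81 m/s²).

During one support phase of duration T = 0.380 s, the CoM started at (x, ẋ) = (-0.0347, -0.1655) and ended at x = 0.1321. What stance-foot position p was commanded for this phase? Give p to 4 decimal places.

ωT = 4.0234·0.380 = 1.528892; cosh(ωT) = 2.414919, sinh(ωT) = 2.198143
x(T) = p + (x₀−p)·cosh(ωT) + (ẋ₀/ω)·sinh(ωT) ⇒ p·(1 − cosh) = x(T) − x₀·cosh − (ẋ₀/ω)·sinh
numerator   = 0.1321 − (-0.0347)·2.414919 − (-0.1655/4.0234)·2.198143 = 0.306317
denominator = 1 − 2.414919 = -1.414919
p = 0.306317 / -1.414919 = -0.2165

p = -0.2165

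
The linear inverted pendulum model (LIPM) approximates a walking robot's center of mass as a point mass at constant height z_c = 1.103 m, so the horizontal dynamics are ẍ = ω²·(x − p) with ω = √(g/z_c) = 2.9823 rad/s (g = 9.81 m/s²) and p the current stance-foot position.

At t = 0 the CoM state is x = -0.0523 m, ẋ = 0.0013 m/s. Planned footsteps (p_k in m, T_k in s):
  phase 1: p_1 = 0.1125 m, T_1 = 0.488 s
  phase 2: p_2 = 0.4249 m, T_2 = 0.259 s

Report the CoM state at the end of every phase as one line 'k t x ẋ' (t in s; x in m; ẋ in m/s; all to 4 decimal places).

phase 1: p=0.1125, T=0.488, ωT=1.455362, cosh=2.259676, sinh=2.026360; start (x,ẋ)=(-0.052300, 0.001300) → end (x,ẋ)=(-0.259011, -0.992984)
phase 2: p=0.4249, T=0.259, ωT=0.772416, cosh=1.313443, sinh=0.851547; start (x,ẋ)=(-0.259011, -0.992984) → end (x,ẋ)=(-0.756909, -3.041068)

1 0.4880 -0.2590 -0.9930
2 0.7470 -0.7569 -3.0411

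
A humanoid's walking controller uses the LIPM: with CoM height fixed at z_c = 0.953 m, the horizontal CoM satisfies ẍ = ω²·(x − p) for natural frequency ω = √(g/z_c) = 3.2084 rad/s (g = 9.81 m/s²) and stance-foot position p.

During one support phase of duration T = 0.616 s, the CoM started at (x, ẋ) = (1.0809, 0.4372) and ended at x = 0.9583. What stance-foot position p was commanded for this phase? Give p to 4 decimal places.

ωT = 3.2084·0.616 = 1.976374; cosh(ωT) = 3.677551, sinh(ωT) = 3.538980
x(T) = p + (x₀−p)·cosh(ωT) + (ẋ₀/ω)·sinh(ωT) ⇒ p·(1 − cosh) = x(T) − x₀·cosh − (ẋ₀/ω)·sinh
numerator   = 0.9583 − (1.0809)·3.677551 − (0.4372/3.2084)·3.538980 = -3.499012
denominator = 1 − 3.677551 = -2.677551
p = -3.499012 / -2.677551 = 1.3068

p = 1.3068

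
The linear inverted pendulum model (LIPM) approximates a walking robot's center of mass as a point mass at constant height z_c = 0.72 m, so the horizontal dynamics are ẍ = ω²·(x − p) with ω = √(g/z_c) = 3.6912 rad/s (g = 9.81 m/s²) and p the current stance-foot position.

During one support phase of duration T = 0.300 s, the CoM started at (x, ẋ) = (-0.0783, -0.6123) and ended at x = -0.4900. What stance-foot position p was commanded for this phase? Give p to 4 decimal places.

ωT = 3.6912·0.300 = 1.107360; cosh(ωT) = 1.678394, sinh(ωT) = 1.347964
x(T) = p + (x₀−p)·cosh(ωT) + (ẋ₀/ω)·sinh(ωT) ⇒ p·(1 − cosh) = x(T) − x₀·cosh − (ẋ₀/ω)·sinh
numerator   = -0.4900 − (-0.0783)·1.678394 − (-0.6123/3.6912)·1.347964 = -0.134980
denominator = 1 − 1.678394 = -0.678394
p = -0.134980 / -0.678394 = 0.1990

p = 0.1990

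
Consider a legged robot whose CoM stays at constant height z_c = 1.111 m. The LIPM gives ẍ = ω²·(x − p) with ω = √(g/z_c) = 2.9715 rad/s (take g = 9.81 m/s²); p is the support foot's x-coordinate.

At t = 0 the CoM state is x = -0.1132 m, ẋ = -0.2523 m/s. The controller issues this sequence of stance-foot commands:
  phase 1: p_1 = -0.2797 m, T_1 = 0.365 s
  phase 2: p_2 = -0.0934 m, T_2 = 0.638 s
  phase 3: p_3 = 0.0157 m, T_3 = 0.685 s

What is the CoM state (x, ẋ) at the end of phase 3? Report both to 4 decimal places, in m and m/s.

phase 1: p=-0.2797, T=0.365, ωT=1.084597, cosh=1.648143, sinh=1.310106; start (x,ẋ)=(-0.113200, -0.252300) → end (x,ẋ)=(-0.116521, 0.232354)
phase 2: p=-0.0934, T=0.638, ωT=1.895817, cosh=3.404091, sinh=3.253895; start (x,ẋ)=(-0.116521, 0.232354) → end (x,ẋ)=(0.082331, 0.567402)
phase 3: p=0.0157, T=0.685, ωT=2.035477, cosh=3.893263, sinh=3.762644; start (x,ẋ)=(0.082331, 0.567402) → end (x,ẋ)=(0.993581, 2.954025)

x = 0.9936, ẋ = 2.9540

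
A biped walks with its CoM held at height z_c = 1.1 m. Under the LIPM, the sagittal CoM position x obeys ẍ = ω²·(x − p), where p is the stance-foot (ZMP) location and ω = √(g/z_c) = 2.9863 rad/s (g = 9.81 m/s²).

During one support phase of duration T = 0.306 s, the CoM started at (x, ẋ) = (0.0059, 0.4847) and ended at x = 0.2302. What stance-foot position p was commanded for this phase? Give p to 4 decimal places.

p = -0.1158

ωT = 2.9863·0.306 = 0.913808; cosh(ωT) = 1.447397, sinh(ωT) = 1.046403
x(T) = p + (x₀−p)·cosh(ωT) + (ẋ₀/ω)·sinh(ωT) ⇒ p·(1 − cosh) = x(T) − x₀·cosh − (ẋ₀/ω)·sinh
numerator   = 0.2302 − (0.0059)·1.447397 − (0.4847/2.9863)·1.046403 = 0.051821
denominator = 1 − 1.447397 = -0.447397
p = 0.051821 / -0.447397 = -0.1158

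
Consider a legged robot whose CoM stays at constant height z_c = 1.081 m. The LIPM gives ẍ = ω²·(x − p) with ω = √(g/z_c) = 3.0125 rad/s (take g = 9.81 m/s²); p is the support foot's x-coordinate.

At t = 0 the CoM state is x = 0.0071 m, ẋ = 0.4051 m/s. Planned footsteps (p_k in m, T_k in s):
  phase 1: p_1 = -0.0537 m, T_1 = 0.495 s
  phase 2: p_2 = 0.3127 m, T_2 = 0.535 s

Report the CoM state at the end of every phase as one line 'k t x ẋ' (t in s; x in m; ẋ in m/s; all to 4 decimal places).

phase 1: p=-0.0537, T=0.495, ωT=1.491188, cosh=2.333736, sinh=2.108631; start (x,ẋ)=(0.007100, 0.405100) → end (x,ẋ)=(0.371745, 1.331614)
phase 2: p=0.3127, T=0.535, ωT=1.611688, cosh=2.605406, sinh=2.405855; start (x,ẋ)=(0.371745, 1.331614) → end (x,ẋ)=(1.529995, 3.897332)

1 0.4950 0.3717 1.3316
2 1.0300 1.5300 3.8973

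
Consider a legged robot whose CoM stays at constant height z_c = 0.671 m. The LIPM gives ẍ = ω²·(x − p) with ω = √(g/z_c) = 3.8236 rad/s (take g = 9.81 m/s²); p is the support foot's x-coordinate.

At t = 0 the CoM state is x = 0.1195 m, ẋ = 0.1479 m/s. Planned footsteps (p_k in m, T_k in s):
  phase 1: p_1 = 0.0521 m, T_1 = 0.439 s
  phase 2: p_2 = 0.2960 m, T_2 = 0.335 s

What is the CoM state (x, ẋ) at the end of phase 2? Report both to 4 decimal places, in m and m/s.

phase 1: p=0.0521, T=0.439, ωT=1.678560, cosh=2.772240, sinh=2.585597; start (x,ẋ)=(0.119500, 0.147900) → end (x,ẋ)=(0.338962, 1.076350)
phase 2: p=0.2960, T=0.335, ωT=1.280906, cosh=1.938843, sinh=1.661057; start (x,ẋ)=(0.338962, 1.076350) → end (x,ẋ)=(0.846887, 2.359735)

x = 0.8469, ẋ = 2.3597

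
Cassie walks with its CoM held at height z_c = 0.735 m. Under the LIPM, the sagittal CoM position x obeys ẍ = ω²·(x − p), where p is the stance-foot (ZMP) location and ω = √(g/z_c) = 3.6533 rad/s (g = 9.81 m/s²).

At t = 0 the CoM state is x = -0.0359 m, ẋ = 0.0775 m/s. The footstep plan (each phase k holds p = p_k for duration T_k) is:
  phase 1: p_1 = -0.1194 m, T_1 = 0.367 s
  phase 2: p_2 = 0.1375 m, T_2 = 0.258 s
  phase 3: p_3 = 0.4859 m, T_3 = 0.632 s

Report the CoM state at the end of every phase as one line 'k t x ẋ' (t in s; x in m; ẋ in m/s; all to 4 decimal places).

phase 1: p=-0.1194, T=0.367, ωT=1.340761, cosh=2.041799, sinh=1.780152; start (x,ẋ)=(-0.035900, 0.077500) → end (x,ẋ)=(0.088854, 0.701276)
phase 2: p=0.1375, T=0.258, ωT=0.942551, cosh=1.478077, sinh=1.088444; start (x,ẋ)=(0.088854, 0.701276) → end (x,ẋ)=(0.274532, 0.843102)
phase 3: p=0.4859, T=0.632, ωT=2.308886, cosh=5.081288, sinh=4.981916; start (x,ẋ)=(0.274532, 0.843102) → end (x,ẋ)=(0.561594, 0.437048)

1 0.3670 0.0889 0.7013
2 0.6250 0.2745 0.8431
3 1.2570 0.5616 0.4370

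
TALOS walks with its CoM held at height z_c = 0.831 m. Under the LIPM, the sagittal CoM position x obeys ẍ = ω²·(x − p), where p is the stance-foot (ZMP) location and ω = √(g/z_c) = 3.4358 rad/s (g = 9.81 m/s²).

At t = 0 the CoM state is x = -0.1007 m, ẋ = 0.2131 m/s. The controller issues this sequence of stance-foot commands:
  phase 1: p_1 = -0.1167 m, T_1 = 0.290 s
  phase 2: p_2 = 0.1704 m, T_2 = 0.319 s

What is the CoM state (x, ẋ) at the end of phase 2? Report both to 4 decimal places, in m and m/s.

phase 1: p=-0.1167, T=0.290, ωT=0.996382, cosh=1.538839, sinh=1.169626; start (x,ẋ)=(-0.100700, 0.213100) → end (x,ẋ)=(-0.019534, 0.392224)
phase 2: p=0.1704, T=0.319, ωT=1.096020, cosh=1.663216, sinh=1.329018; start (x,ẋ)=(-0.019534, 0.392224) → end (x,ẋ)=(0.006216, -0.214932)

x = 0.0062, ẋ = -0.2149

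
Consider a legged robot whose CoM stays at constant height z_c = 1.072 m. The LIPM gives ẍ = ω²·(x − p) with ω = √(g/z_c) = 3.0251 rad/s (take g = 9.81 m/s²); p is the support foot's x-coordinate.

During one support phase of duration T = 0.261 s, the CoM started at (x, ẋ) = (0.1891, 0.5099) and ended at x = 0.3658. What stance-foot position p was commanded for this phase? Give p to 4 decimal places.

ωT = 3.0251·0.261 = 0.789551; cosh(ωT) = 1.328228, sinh(ωT) = 0.874179
x(T) = p + (x₀−p)·cosh(ωT) + (ẋ₀/ω)·sinh(ωT) ⇒ p·(1 − cosh) = x(T) − x₀·cosh − (ẋ₀/ω)·sinh
numerator   = 0.3658 − (0.1891)·1.328228 − (0.5099/3.0251)·0.874179 = -0.032716
denominator = 1 − 1.328228 = -0.328228
p = -0.032716 / -0.328228 = 0.0997

p = 0.0997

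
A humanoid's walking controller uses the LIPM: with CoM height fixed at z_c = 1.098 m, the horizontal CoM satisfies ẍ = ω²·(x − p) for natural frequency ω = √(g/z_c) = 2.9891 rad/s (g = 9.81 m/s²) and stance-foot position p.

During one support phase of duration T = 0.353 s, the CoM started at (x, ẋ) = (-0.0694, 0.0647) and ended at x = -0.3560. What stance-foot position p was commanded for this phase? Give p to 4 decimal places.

p = 0.4450

ωT = 2.9891·0.353 = 1.055152; cosh(ωT) = 1.610276, sinh(ωT) = 1.262137
x(T) = p + (x₀−p)·cosh(ωT) + (ẋ₀/ω)·sinh(ωT) ⇒ p·(1 − cosh) = x(T) − x₀·cosh − (ẋ₀/ω)·sinh
numerator   = -0.3560 − (-0.0694)·1.610276 − (0.0647/2.9891)·1.262137 = -0.271566
denominator = 1 − 1.610276 = -0.610276
p = -0.271566 / -0.610276 = 0.4450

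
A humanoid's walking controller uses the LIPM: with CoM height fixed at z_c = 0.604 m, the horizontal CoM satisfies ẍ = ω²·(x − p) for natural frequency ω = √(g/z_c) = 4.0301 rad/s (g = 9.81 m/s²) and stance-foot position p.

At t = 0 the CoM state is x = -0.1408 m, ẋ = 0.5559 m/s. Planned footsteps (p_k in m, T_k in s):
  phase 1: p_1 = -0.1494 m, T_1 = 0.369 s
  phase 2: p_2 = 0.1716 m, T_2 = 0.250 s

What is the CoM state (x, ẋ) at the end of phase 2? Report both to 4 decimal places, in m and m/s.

x = 0.5559, ẋ = 2.0641

phase 1: p=-0.1494, T=0.369, ωT=1.487107, cosh=2.325151, sinh=2.099126; start (x,ẋ)=(-0.140800, 0.555900) → end (x,ẋ)=(0.160143, 1.365305)
phase 2: p=0.1716, T=0.250, ωT=1.007525, cosh=1.551968, sinh=1.186846; start (x,ẋ)=(0.160143, 1.365305) → end (x,ẋ)=(0.555896, 2.064111)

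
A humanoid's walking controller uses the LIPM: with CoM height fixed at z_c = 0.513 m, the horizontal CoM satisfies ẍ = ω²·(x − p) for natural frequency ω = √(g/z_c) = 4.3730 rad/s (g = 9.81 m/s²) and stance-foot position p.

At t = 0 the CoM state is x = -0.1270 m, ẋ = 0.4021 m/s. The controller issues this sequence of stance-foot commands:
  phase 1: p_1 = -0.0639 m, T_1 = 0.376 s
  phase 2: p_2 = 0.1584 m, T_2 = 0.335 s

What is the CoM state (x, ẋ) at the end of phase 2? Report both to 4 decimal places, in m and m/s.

phase 1: p=-0.0639, T=0.376, ωT=1.644248, cosh=2.685137, sinh=2.491979; start (x,ẋ)=(-0.127000, 0.402100) → end (x,ẋ)=(-0.004193, 0.392066)
phase 2: p=0.1584, T=0.335, ωT=1.464955, cosh=2.279218, sinh=2.048130; start (x,ẋ)=(-0.004193, 0.392066) → end (x,ẋ)=(-0.028558, -0.562657)

x = -0.0286, ẋ = -0.5627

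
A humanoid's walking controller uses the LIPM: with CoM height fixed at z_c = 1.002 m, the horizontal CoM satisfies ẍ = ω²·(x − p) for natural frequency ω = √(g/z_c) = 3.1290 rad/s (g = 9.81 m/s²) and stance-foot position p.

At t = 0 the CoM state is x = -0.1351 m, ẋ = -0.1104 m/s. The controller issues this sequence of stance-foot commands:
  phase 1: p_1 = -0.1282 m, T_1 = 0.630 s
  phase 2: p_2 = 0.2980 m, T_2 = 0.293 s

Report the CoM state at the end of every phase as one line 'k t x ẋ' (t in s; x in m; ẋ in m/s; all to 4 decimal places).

phase 1: p=-0.1282, T=0.630, ωT=1.971270, cosh=3.659534, sinh=3.520255; start (x,ẋ)=(-0.135100, -0.110400) → end (x,ẋ)=(-0.277655, -0.480015)
phase 2: p=0.2980, T=0.293, ωT=0.916797, cosh=1.450532, sinh=1.050734; start (x,ẋ)=(-0.277655, -0.480015) → end (x,ẋ)=(-0.698198, -2.588887)

1 0.6300 -0.2777 -0.4800
2 0.9230 -0.6982 -2.5889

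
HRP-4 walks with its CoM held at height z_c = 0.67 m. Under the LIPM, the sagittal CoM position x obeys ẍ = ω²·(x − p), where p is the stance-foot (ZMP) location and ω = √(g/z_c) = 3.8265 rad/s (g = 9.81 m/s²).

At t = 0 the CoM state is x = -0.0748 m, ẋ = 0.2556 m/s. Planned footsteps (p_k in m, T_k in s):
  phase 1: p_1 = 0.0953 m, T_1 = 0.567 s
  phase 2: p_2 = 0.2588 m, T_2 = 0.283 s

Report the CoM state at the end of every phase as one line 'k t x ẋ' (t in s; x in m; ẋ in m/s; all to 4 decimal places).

phase 1: p=0.0953, T=0.567, ωT=2.169625, cosh=4.434613, sinh=4.320392; start (x,ẋ)=(-0.074800, 0.255600) → end (x,ẋ)=(-0.370437, -1.678603)
phase 2: p=0.2588, T=0.283, ωT=1.082899, cosh=1.645921, sinh=1.307309; start (x,ẋ)=(-0.370437, -1.678603) → end (x,ẋ)=(-1.350363, -5.910554)

1 0.5670 -0.3704 -1.6786
2 0.8500 -1.3504 -5.9106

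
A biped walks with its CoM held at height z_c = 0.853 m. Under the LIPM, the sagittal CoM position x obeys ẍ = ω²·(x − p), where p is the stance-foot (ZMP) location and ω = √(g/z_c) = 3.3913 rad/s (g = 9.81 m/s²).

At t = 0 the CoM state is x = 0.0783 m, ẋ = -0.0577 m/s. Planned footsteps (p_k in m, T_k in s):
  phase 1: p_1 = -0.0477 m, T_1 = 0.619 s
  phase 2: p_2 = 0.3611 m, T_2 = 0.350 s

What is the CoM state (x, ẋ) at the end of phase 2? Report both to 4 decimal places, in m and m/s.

phase 1: p=-0.0477, T=0.619, ωT=2.099215, cosh=4.141156, sinh=4.018603; start (x,ẋ)=(0.078300, -0.057700) → end (x,ẋ)=(0.405713, 1.478220)
phase 2: p=0.3611, T=0.350, ωT=1.186955, cosh=1.791118, sinh=1.485969; start (x,ẋ)=(0.405713, 1.478220) → end (x,ẋ)=(1.088719, 2.872486)

x = 1.0887, ẋ = 2.8725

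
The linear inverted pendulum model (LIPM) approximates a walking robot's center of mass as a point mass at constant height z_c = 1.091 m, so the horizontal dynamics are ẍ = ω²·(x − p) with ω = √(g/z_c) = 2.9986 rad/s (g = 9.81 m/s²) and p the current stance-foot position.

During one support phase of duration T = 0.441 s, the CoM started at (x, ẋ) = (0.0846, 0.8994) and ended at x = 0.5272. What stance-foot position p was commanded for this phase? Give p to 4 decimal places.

ωT = 2.9986·0.441 = 1.322383; cosh(ωT) = 2.009425, sinh(ωT) = 1.742926
x(T) = p + (x₀−p)·cosh(ωT) + (ẋ₀/ω)·sinh(ωT) ⇒ p·(1 − cosh) = x(T) − x₀·cosh − (ẋ₀/ω)·sinh
numerator   = 0.5272 − (0.0846)·2.009425 − (0.8994/2.9986)·1.742926 = -0.165570
denominator = 1 − 2.009425 = -1.009425
p = -0.165570 / -1.009425 = 0.1640

p = 0.1640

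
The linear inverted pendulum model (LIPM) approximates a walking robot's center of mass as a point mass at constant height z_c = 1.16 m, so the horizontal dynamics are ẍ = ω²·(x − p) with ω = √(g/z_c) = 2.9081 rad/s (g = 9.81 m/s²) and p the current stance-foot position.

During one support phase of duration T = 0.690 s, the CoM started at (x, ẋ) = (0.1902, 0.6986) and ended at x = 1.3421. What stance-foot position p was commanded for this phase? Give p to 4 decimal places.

p = 0.0916

ωT = 2.9081·0.690 = 2.006589; cosh(ωT) = 3.786175, sinh(ωT) = 3.651728
x(T) = p + (x₀−p)·cosh(ωT) + (ẋ₀/ω)·sinh(ωT) ⇒ p·(1 − cosh) = x(T) − x₀·cosh − (ẋ₀/ω)·sinh
numerator   = 1.3421 − (0.1902)·3.786175 − (0.6986/2.9081)·3.651728 = -0.255269
denominator = 1 − 3.786175 = -2.786175
p = -0.255269 / -2.786175 = 0.0916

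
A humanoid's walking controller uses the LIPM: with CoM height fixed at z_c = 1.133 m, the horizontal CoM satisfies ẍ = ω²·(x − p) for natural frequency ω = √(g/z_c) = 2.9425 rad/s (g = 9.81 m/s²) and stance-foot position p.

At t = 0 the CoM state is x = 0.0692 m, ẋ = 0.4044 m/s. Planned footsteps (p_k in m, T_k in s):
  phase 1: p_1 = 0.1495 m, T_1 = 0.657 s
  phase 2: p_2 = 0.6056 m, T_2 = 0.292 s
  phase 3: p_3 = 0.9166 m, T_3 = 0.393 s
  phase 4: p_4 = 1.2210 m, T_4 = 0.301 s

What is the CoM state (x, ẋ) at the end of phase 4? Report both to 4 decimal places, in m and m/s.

phase 1: p=0.1495, T=0.657, ωT=1.933223, cosh=3.528214, sinh=3.383533; start (x,ẋ)=(0.069200, 0.404400) → end (x,ẋ)=(0.331197, 0.627339)
phase 2: p=0.6056, T=0.292, ωT=0.859210, cosh=1.392396, sinh=0.968899; start (x,ẋ)=(0.331197, 0.627339) → end (x,ẋ)=(0.430092, 0.091187)
phase 3: p=0.9166, T=0.393, ωT=1.156402, cosh=1.746547, sinh=1.431931; start (x,ẋ)=(0.430092, 0.091187) → end (x,ẋ)=(0.111265, -1.890620)
phase 4: p=1.2210, T=0.301, ωT=0.885692, cosh=1.418546, sinh=1.006117; start (x,ẋ)=(0.111265, -1.890620) → end (x,ẋ)=(-0.999661, -5.967299)

x = -0.9997, ẋ = -5.9673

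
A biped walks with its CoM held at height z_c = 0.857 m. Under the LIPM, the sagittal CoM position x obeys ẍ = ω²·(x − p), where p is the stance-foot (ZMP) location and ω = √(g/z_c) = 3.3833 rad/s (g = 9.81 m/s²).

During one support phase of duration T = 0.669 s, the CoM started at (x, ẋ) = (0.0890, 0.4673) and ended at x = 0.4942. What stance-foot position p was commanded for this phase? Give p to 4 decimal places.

ωT = 3.3833·0.669 = 2.263428; cosh(ωT) = 4.859993, sinh(ωT) = 4.756000
x(T) = p + (x₀−p)·cosh(ωT) + (ẋ₀/ω)·sinh(ωT) ⇒ p·(1 − cosh) = x(T) − x₀·cosh − (ẋ₀/ω)·sinh
numerator   = 0.4942 − (0.0890)·4.859993 − (0.4673/3.3833)·4.756000 = -0.595236
denominator = 1 − 4.859993 = -3.859993
p = -0.595236 / -3.859993 = 0.1542

p = 0.1542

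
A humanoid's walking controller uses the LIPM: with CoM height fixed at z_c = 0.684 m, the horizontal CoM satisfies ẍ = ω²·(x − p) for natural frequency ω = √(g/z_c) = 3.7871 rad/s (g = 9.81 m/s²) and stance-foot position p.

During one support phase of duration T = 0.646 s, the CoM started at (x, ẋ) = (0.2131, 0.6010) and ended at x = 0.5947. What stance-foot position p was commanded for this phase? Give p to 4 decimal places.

p = 0.3227

ωT = 3.7871·0.646 = 2.446467; cosh(ωT) = 5.817036, sinh(ωT) = 5.730437
x(T) = p + (x₀−p)·cosh(ωT) + (ẋ₀/ω)·sinh(ωT) ⇒ p·(1 − cosh) = x(T) − x₀·cosh − (ẋ₀/ω)·sinh
numerator   = 0.5947 − (0.2131)·5.817036 − (0.6010/3.7871)·5.730437 = -1.554311
denominator = 1 − 5.817036 = -4.817036
p = -1.554311 / -4.817036 = 0.3227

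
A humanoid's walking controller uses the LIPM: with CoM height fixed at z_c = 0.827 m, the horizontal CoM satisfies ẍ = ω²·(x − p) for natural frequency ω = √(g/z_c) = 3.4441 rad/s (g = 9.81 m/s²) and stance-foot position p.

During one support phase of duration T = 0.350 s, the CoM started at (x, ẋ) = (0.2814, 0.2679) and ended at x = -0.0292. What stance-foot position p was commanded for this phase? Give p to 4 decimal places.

p = 0.8050

ωT = 3.4441·0.350 = 1.205435; cosh(ωT) = 1.818886, sinh(ωT) = 1.519325
x(T) = p + (x₀−p)·cosh(ωT) + (ẋ₀/ω)·sinh(ωT) ⇒ p·(1 − cosh) = x(T) − x₀·cosh − (ẋ₀/ω)·sinh
numerator   = -0.0292 − (0.2814)·1.818886 − (0.2679/3.4441)·1.519325 = -0.659216
denominator = 1 − 1.818886 = -0.818886
p = -0.659216 / -0.818886 = 0.8050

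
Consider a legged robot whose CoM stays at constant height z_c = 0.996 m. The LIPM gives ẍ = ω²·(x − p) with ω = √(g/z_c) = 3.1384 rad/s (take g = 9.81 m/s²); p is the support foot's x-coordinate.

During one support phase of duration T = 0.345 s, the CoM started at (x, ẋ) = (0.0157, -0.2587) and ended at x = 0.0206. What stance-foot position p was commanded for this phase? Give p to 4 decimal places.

ωT = 3.1384·0.345 = 1.082748; cosh(ωT) = 1.645723, sinh(ωT) = 1.307060
x(T) = p + (x₀−p)·cosh(ωT) + (ẋ₀/ω)·sinh(ωT) ⇒ p·(1 − cosh) = x(T) − x₀·cosh − (ẋ₀/ω)·sinh
numerator   = 0.0206 − (0.0157)·1.645723 − (-0.2587/3.1384)·1.307060 = 0.102504
denominator = 1 − 1.645723 = -0.645723
p = 0.102504 / -0.645723 = -0.1587

p = -0.1587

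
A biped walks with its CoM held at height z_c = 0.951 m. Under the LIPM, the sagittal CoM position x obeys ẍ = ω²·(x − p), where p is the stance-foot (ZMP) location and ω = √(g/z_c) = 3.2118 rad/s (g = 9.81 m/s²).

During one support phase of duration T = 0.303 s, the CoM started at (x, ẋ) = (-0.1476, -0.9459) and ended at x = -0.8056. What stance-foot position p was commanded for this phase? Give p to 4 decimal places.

p = 0.4850

ωT = 3.2118·0.303 = 0.973175; cosh(ωT) = 1.512108, sinh(ωT) = 1.134227
x(T) = p + (x₀−p)·cosh(ωT) + (ẋ₀/ω)·sinh(ωT) ⇒ p·(1 − cosh) = x(T) − x₀·cosh − (ẋ₀/ω)·sinh
numerator   = -0.8056 − (-0.1476)·1.512108 − (-0.9459/3.2118)·1.134227 = -0.248374
denominator = 1 − 1.512108 = -0.512108
p = -0.248374 / -0.512108 = 0.4850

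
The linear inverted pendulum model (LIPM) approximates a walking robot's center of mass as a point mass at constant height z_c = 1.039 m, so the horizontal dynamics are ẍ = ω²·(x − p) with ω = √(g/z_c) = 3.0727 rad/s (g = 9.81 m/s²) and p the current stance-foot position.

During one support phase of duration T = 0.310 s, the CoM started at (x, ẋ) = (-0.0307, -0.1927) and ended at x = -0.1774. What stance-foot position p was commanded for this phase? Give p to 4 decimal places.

p = 0.1278

ωT = 3.0727·0.310 = 0.952537; cosh(ωT) = 1.489020, sinh(ωT) = 1.103258
x(T) = p + (x₀−p)·cosh(ωT) + (ẋ₀/ω)·sinh(ωT) ⇒ p·(1 − cosh) = x(T) − x₀·cosh − (ẋ₀/ω)·sinh
numerator   = -0.1774 − (-0.0307)·1.489020 − (-0.1927/3.0727)·1.103258 = -0.062498
denominator = 1 − 1.489020 = -0.489020
p = -0.062498 / -0.489020 = 0.1278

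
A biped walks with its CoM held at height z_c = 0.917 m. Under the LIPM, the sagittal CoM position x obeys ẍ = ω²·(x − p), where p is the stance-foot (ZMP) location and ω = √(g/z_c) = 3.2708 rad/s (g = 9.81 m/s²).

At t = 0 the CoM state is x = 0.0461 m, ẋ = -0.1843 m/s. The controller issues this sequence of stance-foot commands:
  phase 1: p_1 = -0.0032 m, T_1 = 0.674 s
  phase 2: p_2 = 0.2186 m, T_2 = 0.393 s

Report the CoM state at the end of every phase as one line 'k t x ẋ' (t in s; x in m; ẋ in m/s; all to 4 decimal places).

phase 1: p=-0.0032, T=0.674, ωT=2.204519, cosh=4.588098, sinh=4.477794; start (x,ẋ)=(0.046100, -0.184300) → end (x,ẋ)=(-0.029317, -0.123540)
phase 2: p=0.2186, T=0.393, ωT=1.285424, cosh=1.946368, sinh=1.669835; start (x,ẋ)=(-0.029317, -0.123540) → end (x,ẋ)=(-0.327009, -1.594504)

1 0.6740 -0.0293 -0.1235
2 1.0670 -0.3270 -1.5945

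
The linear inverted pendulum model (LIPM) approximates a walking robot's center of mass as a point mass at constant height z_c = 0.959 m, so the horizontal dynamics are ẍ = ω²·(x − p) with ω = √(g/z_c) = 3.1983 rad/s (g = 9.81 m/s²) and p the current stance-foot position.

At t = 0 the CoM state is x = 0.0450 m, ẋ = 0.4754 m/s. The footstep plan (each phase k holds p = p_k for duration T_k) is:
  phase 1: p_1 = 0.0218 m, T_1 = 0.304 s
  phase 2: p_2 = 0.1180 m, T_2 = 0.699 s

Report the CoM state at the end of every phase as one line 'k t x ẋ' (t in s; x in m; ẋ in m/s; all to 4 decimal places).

1 0.3040 0.2253 0.8024
2 1.0030 1.7850 5.3808

phase 1: p=0.0218, T=0.304, ωT=0.972283, cosh=1.511096, sinh=1.132878; start (x,ẋ)=(0.045000, 0.475400) → end (x,ẋ)=(0.225250, 0.802435)
phase 2: p=0.1180, T=0.699, ωT=2.235612, cosh=4.729564, sinh=4.622637; start (x,ẋ)=(0.225250, 0.802435) → end (x,ẋ)=(1.785040, 5.380817)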